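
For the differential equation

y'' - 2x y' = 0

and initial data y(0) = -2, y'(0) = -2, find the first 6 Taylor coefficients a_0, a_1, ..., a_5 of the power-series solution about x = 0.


Ansatz: y(x) = sum_{n>=0} a_n x^n, so y'(x) = sum_{n>=1} n a_n x^(n-1) and y''(x) = sum_{n>=2} n(n-1) a_n x^(n-2).
Substitute into P(x) y'' + Q(x) y' + R(x) y = 0 with P(x) = 1, Q(x) = -2x, R(x) = 0, and match powers of x.
Initial conditions: a_0 = -2, a_1 = -2.
Setting the coefficient of each power of x to zero and solving order by order (substituting the coefficients already found):
  x^0: 2 a_2 = 0  ->  a_2 = 0
  x^1: 6 a_3 - 2 a_1 = 0  ->  6 a_3 = 2 a_1 = -4  ->  a_3 = -2/3
  x^2: 12 a_4 - 4 a_2 = 0  ->  12 a_4 = 4 a_2 = 0  ->  a_4 = 0
  x^3: 20 a_5 - 6 a_3 = 0  ->  20 a_5 = 6 a_3 = -4  ->  a_5 = -1/5
Truncated series: y(x) = -2 - 2 x - (2/3) x^3 - (1/5) x^5 + O(x^6).

a_0 = -2; a_1 = -2; a_2 = 0; a_3 = -2/3; a_4 = 0; a_5 = -1/5


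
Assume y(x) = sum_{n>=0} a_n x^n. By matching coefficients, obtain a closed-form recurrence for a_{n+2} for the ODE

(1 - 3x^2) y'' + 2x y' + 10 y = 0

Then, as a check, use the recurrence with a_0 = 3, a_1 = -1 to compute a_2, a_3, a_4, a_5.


Substitute y = sum_n a_n x^n.
(1 - 3 x^2) y'' contributes (n+2)(n+1) a_{n+2} - 3 n(n-1) a_n at x^n.
2 x y'(x) contributes 2 n a_n at x^n.
10 y(x) contributes 10 a_n at x^n.
Matching x^n: (n+2)(n+1) a_{n+2} + (-3 n(n-1) + 2 n + 10) a_n = 0.
Thus a_{n+2} = (3 n(n-1) - 2 n - 10) / ((n+1)(n+2)) * a_n.

Check with a_0 = 3, a_1 = -1 (apply the recurrence for n = 0, 1, 2, 3): a_0 = 3, a_1 = -1, a_2 = -15, a_3 = 2, a_4 = 10, a_5 = 1/5.

a_(n+2) = (3 n(n-1) - 2 n - 10) / ((n+1)(n+2)) * a_n; check: a_0 = 3, a_1 = -1, a_2 = -15, a_3 = 2, a_4 = 10, a_5 = 1/5


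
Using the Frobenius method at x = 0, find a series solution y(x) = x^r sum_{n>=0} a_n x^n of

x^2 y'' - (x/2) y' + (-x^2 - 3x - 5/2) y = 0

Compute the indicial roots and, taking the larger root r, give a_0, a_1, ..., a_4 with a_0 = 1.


Write in Frobenius form y'' + (p(x)/x) y' + (q(x)/x^2) y = 0:
  p(x) = -1/2,  q(x) = -x^2 - 3x - 5/2.
Indicial equation: r(r-1) + (-1/2) r + (-5/2) = 0 -> roots r_1 = 5/2, r_2 = -1.
Take r = r_1 = 5/2. Let y(x) = x^r sum_{n>=0} a_n x^n with a_0 = 1.
Substitute y = x^r sum a_n x^n and match x^{r+n}. The recurrence is
  D(n) a_n - 3 a_{n-1} - 1 a_{n-2} = 0,  where D(n) = (r+n)(r+n-1) + (-1/2)(r+n) + (-5/2).
  a_n = [3 a_{n-1} + 1 a_{n-2}] / D(n).
Since the indicial polynomial factors as (r - r_1)(r - r_2), D(n) = (r_1 + n - r_1)(r_1 + n - r_2) = n(n + 7/2).
Evaluating step by step (a_0 = 1):
  n = 1: D(1) = 1(1 + 7/2) = 9/2; numerator = 3(1) = 3; a_1 = (3)/(9/2) = 2/3
  n = 2: D(2) = 2(2 + 7/2) = 11; numerator = 3(2/3) + 1(1) = 3; a_2 = (3)/(11) = 3/11
  n = 3: D(3) = 3(3 + 7/2) = 39/2; numerator = 3(3/11) + 1(2/3) = 49/33; a_3 = (49/33)/(39/2) = 98/1287
  n = 4: D(4) = 4(4 + 7/2) = 30; numerator = 3(98/1287) + 1(3/11) = 215/429; a_4 = (215/429)/(30) = 43/2574

r = 5/2; a_0 = 1; a_1 = 2/3; a_2 = 3/11; a_3 = 98/1287; a_4 = 43/2574


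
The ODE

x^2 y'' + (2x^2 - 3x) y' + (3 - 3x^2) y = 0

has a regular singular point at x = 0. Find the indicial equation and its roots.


Divide by x^2 to reach normal form y'' + P_1(x) y' + P_2(x) y = 0 with P_1(x) = 2 - 3/x and P_2(x) = -3 + 3/x^2.
x = 0 is a singular point because the y'-coefficient 2 - 3/x has a pole at x = 0 and the y-coefficient -3 + 3/x^2 has a pole at x = 0.
It is a regular singular point because x P_1(x) = p(x) = 2x - 3 and x^2 P_2(x) = q(x) = 3 - 3x^2 are polynomials, hence analytic at x = 0.
p(0) = -3,  q(0) = 3.
Indicial equation: r(r-1) + p(0) r + q(0) = 0, i.e. r^2 + (p(0) - 1) r + q(0) = 0, i.e. r^2 - 4 r + 3 = 0.
Discriminant: (-4)^2 - 4(3) = 4, so r = (4 ± 2)/2.
Solving: r_1 = 3, r_2 = 1.

indicial: r^2 - 4 r + 3 = 0; roots r_1 = 3, r_2 = 1


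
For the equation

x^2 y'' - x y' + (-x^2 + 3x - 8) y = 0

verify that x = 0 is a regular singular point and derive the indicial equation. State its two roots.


Divide by x^2 to reach normal form y'' + P_1(x) y' + P_2(x) y = 0 with P_1(x) = -1/x and P_2(x) = -1 + 3/x - 8/x^2.
x = 0 is a singular point because the y'-coefficient -1/x has a pole at x = 0 and the y-coefficient -1 + 3/x - 8/x^2 has a pole at x = 0.
It is a regular singular point because x P_1(x) = p(x) = -1 and x^2 P_2(x) = q(x) = -x^2 + 3x - 8 are polynomials, hence analytic at x = 0.
p(0) = -1,  q(0) = -8.
Indicial equation: r(r-1) + p(0) r + q(0) = 0, i.e. r^2 + (p(0) - 1) r + q(0) = 0, i.e. r^2 - 2 r - 8 = 0.
Discriminant: (-2)^2 - 4(-8) = 36, so r = (2 ± 6)/2.
Solving: r_1 = 4, r_2 = -2.

indicial: r^2 - 2 r - 8 = 0; roots r_1 = 4, r_2 = -2


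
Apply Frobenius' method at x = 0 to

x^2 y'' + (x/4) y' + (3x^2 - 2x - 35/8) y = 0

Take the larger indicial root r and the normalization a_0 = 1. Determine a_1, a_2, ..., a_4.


Write in Frobenius form y'' + (p(x)/x) y' + (q(x)/x^2) y = 0:
  p(x) = 1/4,  q(x) = 3x^2 - 2x - 35/8.
Indicial equation: r(r-1) + (1/4) r + (-35/8) = 0 -> roots r_1 = 5/2, r_2 = -7/4.
Take r = r_1 = 5/2. Let y(x) = x^r sum_{n>=0} a_n x^n with a_0 = 1.
Substitute y = x^r sum a_n x^n and match x^{r+n}. The recurrence is
  D(n) a_n - 2 a_{n-1} + 3 a_{n-2} = 0,  where D(n) = (r+n)(r+n-1) + (1/4)(r+n) + (-35/8).
  a_n = [2 a_{n-1} - 3 a_{n-2}] / D(n).
Since the indicial polynomial factors as (r - r_1)(r - r_2), D(n) = (r_1 + n - r_1)(r_1 + n - r_2) = n(n + 17/4).
Evaluating step by step (a_0 = 1):
  n = 1: D(1) = 1(1 + 17/4) = 21/4; numerator = 2(1) = 2; a_1 = (2)/(21/4) = 8/21
  n = 2: D(2) = 2(2 + 17/4) = 25/2; numerator = 2(8/21) - 3(1) = -47/21; a_2 = (-47/21)/(25/2) = -94/525
  n = 3: D(3) = 3(3 + 17/4) = 87/4; numerator = 2(-94/525) - 3(8/21) = -788/525; a_3 = (-788/525)/(87/4) = -3152/45675
  n = 4: D(4) = 4(4 + 17/4) = 33; numerator = 2(-3152/45675) - 3(-94/525) = 3646/9135; a_4 = (3646/9135)/(33) = 3646/301455

r = 5/2; a_0 = 1; a_1 = 8/21; a_2 = -94/525; a_3 = -3152/45675; a_4 = 3646/301455


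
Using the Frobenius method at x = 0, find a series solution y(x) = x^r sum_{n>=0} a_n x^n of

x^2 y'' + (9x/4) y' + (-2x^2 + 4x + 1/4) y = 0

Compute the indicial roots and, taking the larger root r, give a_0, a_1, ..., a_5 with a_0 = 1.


Write in Frobenius form y'' + (p(x)/x) y' + (q(x)/x^2) y = 0:
  p(x) = 9/4,  q(x) = -2x^2 + 4x + 1/4.
Indicial equation: r(r-1) + (9/4) r + (1/4) = 0 -> roots r_1 = -1/4, r_2 = -1.
Take r = r_1 = -1/4. Let y(x) = x^r sum_{n>=0} a_n x^n with a_0 = 1.
Substitute y = x^r sum a_n x^n and match x^{r+n}. The recurrence is
  D(n) a_n + 4 a_{n-1} - 2 a_{n-2} = 0,  where D(n) = (r+n)(r+n-1) + (9/4)(r+n) + (1/4).
  a_n = [-4 a_{n-1} + 2 a_{n-2}] / D(n).
Since the indicial polynomial factors as (r - r_1)(r - r_2), D(n) = (r_1 + n - r_1)(r_1 + n - r_2) = n(n + 3/4).
Evaluating step by step (a_0 = 1):
  n = 1: D(1) = 1(1 + 3/4) = 7/4; numerator = -4(1) = -4; a_1 = (-4)/(7/4) = -16/7
  n = 2: D(2) = 2(2 + 3/4) = 11/2; numerator = -4(-16/7) + 2(1) = 78/7; a_2 = (78/7)/(11/2) = 156/77
  n = 3: D(3) = 3(3 + 3/4) = 45/4; numerator = -4(156/77) + 2(-16/7) = -976/77; a_3 = (-976/77)/(45/4) = -3904/3465
  n = 4: D(4) = 4(4 + 3/4) = 19; numerator = -4(-3904/3465) + 2(156/77) = 2696/315; a_4 = (2696/315)/(19) = 2696/5985
  n = 5: D(5) = 5(5 + 3/4) = 115/4; numerator = -4(2696/5985) + 2(-3904/3465) = -29664/7315; a_5 = (-29664/7315)/(115/4) = -118656/841225

r = -1/4; a_0 = 1; a_1 = -16/7; a_2 = 156/77; a_3 = -3904/3465; a_4 = 2696/5985; a_5 = -118656/841225


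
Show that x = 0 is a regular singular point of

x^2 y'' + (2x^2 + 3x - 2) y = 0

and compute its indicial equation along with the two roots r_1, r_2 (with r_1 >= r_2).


Divide by x^2 to reach normal form y'' + P_1(x) y' + P_2(x) y = 0 with P_1(x) = 0 and P_2(x) = 2 + 3/x - 2/x^2.
x = 0 is a singular point because the y-coefficient 2 + 3/x - 2/x^2 has a pole at x = 0.
It is a regular singular point because x P_1(x) = p(x) = 0 and x^2 P_2(x) = q(x) = 2x^2 + 3x - 2 are polynomials, hence analytic at x = 0.
p(0) = 0,  q(0) = -2.
Indicial equation: r(r-1) + p(0) r + q(0) = 0, i.e. r^2 + (p(0) - 1) r + q(0) = 0, i.e. r^2 - 1 r - 2 = 0.
Discriminant: (-1)^2 - 4(-2) = 9, so r = (1 ± 3)/2.
Solving: r_1 = 2, r_2 = -1.

indicial: r^2 - 1 r - 2 = 0; roots r_1 = 2, r_2 = -1


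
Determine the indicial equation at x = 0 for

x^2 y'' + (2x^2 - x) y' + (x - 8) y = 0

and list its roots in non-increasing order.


Divide by x^2 to reach normal form y'' + P_1(x) y' + P_2(x) y = 0 with P_1(x) = 2 - 1/x and P_2(x) = 1/x - 8/x^2.
x = 0 is a singular point because the y'-coefficient 2 - 1/x has a pole at x = 0 and the y-coefficient 1/x - 8/x^2 has a pole at x = 0.
It is a regular singular point because x P_1(x) = p(x) = 2x - 1 and x^2 P_2(x) = q(x) = x - 8 are polynomials, hence analytic at x = 0.
p(0) = -1,  q(0) = -8.
Indicial equation: r(r-1) + p(0) r + q(0) = 0, i.e. r^2 + (p(0) - 1) r + q(0) = 0, i.e. r^2 - 2 r - 8 = 0.
Discriminant: (-2)^2 - 4(-8) = 36, so r = (2 ± 6)/2.
Solving: r_1 = 4, r_2 = -2.

indicial: r^2 - 2 r - 8 = 0; roots r_1 = 4, r_2 = -2


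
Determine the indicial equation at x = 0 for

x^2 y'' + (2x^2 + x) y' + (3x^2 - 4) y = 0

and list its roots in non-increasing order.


Divide by x^2 to reach normal form y'' + P_1(x) y' + P_2(x) y = 0 with P_1(x) = 2 + 1/x and P_2(x) = 3 - 4/x^2.
x = 0 is a singular point because the y'-coefficient 2 + 1/x has a pole at x = 0 and the y-coefficient 3 - 4/x^2 has a pole at x = 0.
It is a regular singular point because x P_1(x) = p(x) = 2x + 1 and x^2 P_2(x) = q(x) = 3x^2 - 4 are polynomials, hence analytic at x = 0.
p(0) = 1,  q(0) = -4.
Indicial equation: r(r-1) + p(0) r + q(0) = 0, i.e. r^2 + (p(0) - 1) r + q(0) = 0, i.e. r^2 - 4 = 0.
Discriminant: (0)^2 - 4(-4) = 16, so r = (0 ± 4)/2.
Solving: r_1 = 2, r_2 = -2.

indicial: r^2 - 4 = 0; roots r_1 = 2, r_2 = -2


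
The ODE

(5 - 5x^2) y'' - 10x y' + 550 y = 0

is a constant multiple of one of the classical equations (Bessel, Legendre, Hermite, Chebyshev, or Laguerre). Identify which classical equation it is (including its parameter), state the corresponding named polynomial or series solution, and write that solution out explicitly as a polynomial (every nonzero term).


All three coefficients share the factor 5; dividing through by 5 gives  (1 - x^2) y'' - 2x y' + 110 y = 0.
This matches the Legendre equation (1 - x^2) y'' - 2x y' + n(n+1) y = 0 (note the -2x y' term) with n(n+1) = 110, so n = 10; the polynomial solution is P_10(x).
With y = sum_k a_k x^k, matching x^k gives (k+2)(k+1) a_{k+2} = [k(k+1) - n(n+1)] a_k = (k - 10)(k + 11) a_k. The right side vanishes at k = 10, so the series with the parity of 10 terminates at degree 10.
Standard normalization (P_n(1) = 1): leading coefficient (2n)!/(2^n (n!)^2) = 2432902008176640000/(1024*13168189440000) = 46189/256, so a_10 = 46189/256. Work downward with a_k = (k+1)(k+2) a_{k+2} / ((k - 10)(k + 11)):
  a_8 = (9)(10)(46189/256) / ((8 - 10)(8 + 11)) = (2078505/128)/(-38) = -109395/256
  a_6 = (7)(8)(-109395/256) / ((6 - 10)(6 + 11)) = (-765765/32)/(-68) = 45045/128
  a_4 = (5)(6)(45045/128) / ((4 - 10)(4 + 11)) = (675675/64)/(-90) = -15015/128
  a_2 = (3)(4)(-15015/128) / ((2 - 10)(2 + 11)) = (-45045/32)/(-104) = 3465/256
  a_0 = (1)(2)(3465/256) / ((0 - 10)(0 + 11)) = (3465/128)/(-110) = -63/256
Hence P_10(x) = 46189 x^10/256 - 109395 x^8/256 + 45045 x^6/128 - 15015 x^4/128 + 3465 x^2/256 - 63/256.

P_10(x); series = 46189 x^10/256 - 109395 x^8/256 + 45045 x^6/128 - 15015 x^4/128 + 3465 x^2/256 - 63/256


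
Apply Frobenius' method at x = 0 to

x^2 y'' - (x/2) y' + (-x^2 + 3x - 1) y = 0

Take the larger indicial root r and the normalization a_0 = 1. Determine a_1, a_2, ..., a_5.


Write in Frobenius form y'' + (p(x)/x) y' + (q(x)/x^2) y = 0:
  p(x) = -1/2,  q(x) = -x^2 + 3x - 1.
Indicial equation: r(r-1) + (-1/2) r + (-1) = 0 -> roots r_1 = 2, r_2 = -1/2.
Take r = r_1 = 2. Let y(x) = x^r sum_{n>=0} a_n x^n with a_0 = 1.
Substitute y = x^r sum a_n x^n and match x^{r+n}. The recurrence is
  D(n) a_n + 3 a_{n-1} - 1 a_{n-2} = 0,  where D(n) = (r+n)(r+n-1) + (-1/2)(r+n) + (-1).
  a_n = [-3 a_{n-1} + 1 a_{n-2}] / D(n).
Since the indicial polynomial factors as (r - r_1)(r - r_2), D(n) = (r_1 + n - r_1)(r_1 + n - r_2) = n(n + 5/2).
Evaluating step by step (a_0 = 1):
  n = 1: D(1) = 1(1 + 5/2) = 7/2; numerator = -3(1) = -3; a_1 = (-3)/(7/2) = -6/7
  n = 2: D(2) = 2(2 + 5/2) = 9; numerator = -3(-6/7) + 1(1) = 25/7; a_2 = (25/7)/(9) = 25/63
  n = 3: D(3) = 3(3 + 5/2) = 33/2; numerator = -3(25/63) + 1(-6/7) = -43/21; a_3 = (-43/21)/(33/2) = -86/693
  n = 4: D(4) = 4(4 + 5/2) = 26; numerator = -3(-86/693) + 1(25/63) = 533/693; a_4 = (533/693)/(26) = 41/1386
  n = 5: D(5) = 5(5 + 5/2) = 75/2; numerator = -3(41/1386) + 1(-86/693) = -295/1386; a_5 = (-295/1386)/(75/2) = -59/10395

r = 2; a_0 = 1; a_1 = -6/7; a_2 = 25/63; a_3 = -86/693; a_4 = 41/1386; a_5 = -59/10395


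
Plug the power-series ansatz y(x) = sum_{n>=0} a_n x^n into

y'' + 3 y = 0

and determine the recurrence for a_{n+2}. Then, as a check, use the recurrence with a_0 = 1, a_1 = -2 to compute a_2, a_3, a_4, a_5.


Substitute y = sum_n a_n x^n into y'' + (const) y = 0.
y''(x) = sum_{n>=0} (n+2)(n+1) a_{n+2} x^n.
The ODE becomes sum_n [(n+2)(n+1) a_{n+2} + 3 a_n] x^n = 0.
Setting each coefficient to zero gives the recurrence:
  (n+2)(n+1) a_{n+2} + 3 a_n = 0,
  a_{n+2} = -3 / ((n+1)(n+2)) a_n.

Check with a_0 = 1, a_1 = -2 (apply the recurrence for n = 0, 1, 2, 3): a_0 = 1, a_1 = -2, a_2 = -3/2, a_3 = 1, a_4 = 3/8, a_5 = -3/20.

a_{n+2} = -3/((n+1)(n+2)) * a_n; check: a_0 = 1, a_1 = -2, a_2 = -3/2, a_3 = 1, a_4 = 3/8, a_5 = -3/20


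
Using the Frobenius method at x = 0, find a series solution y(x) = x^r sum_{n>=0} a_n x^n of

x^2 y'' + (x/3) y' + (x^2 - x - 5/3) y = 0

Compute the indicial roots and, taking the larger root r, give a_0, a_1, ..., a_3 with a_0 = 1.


Write in Frobenius form y'' + (p(x)/x) y' + (q(x)/x^2) y = 0:
  p(x) = 1/3,  q(x) = x^2 - x - 5/3.
Indicial equation: r(r-1) + (1/3) r + (-5/3) = 0 -> roots r_1 = 5/3, r_2 = -1.
Take r = r_1 = 5/3. Let y(x) = x^r sum_{n>=0} a_n x^n with a_0 = 1.
Substitute y = x^r sum a_n x^n and match x^{r+n}. The recurrence is
  D(n) a_n - 1 a_{n-1} + 1 a_{n-2} = 0,  where D(n) = (r+n)(r+n-1) + (1/3)(r+n) + (-5/3).
  a_n = [1 a_{n-1} - 1 a_{n-2}] / D(n).
Since the indicial polynomial factors as (r - r_1)(r - r_2), D(n) = (r_1 + n - r_1)(r_1 + n - r_2) = n(n + 8/3).
Evaluating step by step (a_0 = 1):
  n = 1: D(1) = 1(1 + 8/3) = 11/3; numerator = 1(1) = 1; a_1 = (1)/(11/3) = 3/11
  n = 2: D(2) = 2(2 + 8/3) = 28/3; numerator = 1(3/11) - 1(1) = -8/11; a_2 = (-8/11)/(28/3) = -6/77
  n = 3: D(3) = 3(3 + 8/3) = 17; numerator = 1(-6/77) - 1(3/11) = -27/77; a_3 = (-27/77)/(17) = -27/1309

r = 5/3; a_0 = 1; a_1 = 3/11; a_2 = -6/77; a_3 = -27/1309


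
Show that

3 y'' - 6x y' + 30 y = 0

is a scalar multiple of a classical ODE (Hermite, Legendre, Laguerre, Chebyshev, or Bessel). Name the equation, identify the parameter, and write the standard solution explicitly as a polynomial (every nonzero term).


All three coefficients share the factor 3; dividing through by 3 gives  y'' - 2x y' + 10 y = 0.
This matches the Hermite equation y'' - 2x y' + 2n y = 0 with 2n = 10, so n = 5; the polynomial solution is H_5(x).
With y = sum_k a_k x^k, matching x^k gives (k+2)(k+1) a_{k+2} = 2(k - n) a_k = 2(k - 5) a_k. The right side vanishes at k = 5, so the series with the parity of 5 terminates at degree 5.
Standard normalization: leading coefficient of H_n is 2^n, so a_5 = 2^5 = 32. Work downward with a_k = (k+1)(k+2) a_{k+2} / (2(k - n)):
  a_3 = (4)(5)(32) / (2(3 - 5)) = 640/(-4) = -160
  a_1 = (2)(3)(-160) / (2(1 - 5)) = -960/(-8) = 120
Hence H_5(x) = 32 x^5 - 160 x^3 + 120 x.

H_5(x); series = 32 x^5 - 160 x^3 + 120 x


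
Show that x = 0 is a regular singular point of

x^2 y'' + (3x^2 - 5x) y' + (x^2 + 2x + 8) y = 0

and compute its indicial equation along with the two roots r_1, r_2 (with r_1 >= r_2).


Divide by x^2 to reach normal form y'' + P_1(x) y' + P_2(x) y = 0 with P_1(x) = 3 - 5/x and P_2(x) = 1 + 2/x + 8/x^2.
x = 0 is a singular point because the y'-coefficient 3 - 5/x has a pole at x = 0 and the y-coefficient 1 + 2/x + 8/x^2 has a pole at x = 0.
It is a regular singular point because x P_1(x) = p(x) = 3x - 5 and x^2 P_2(x) = q(x) = x^2 + 2x + 8 are polynomials, hence analytic at x = 0.
p(0) = -5,  q(0) = 8.
Indicial equation: r(r-1) + p(0) r + q(0) = 0, i.e. r^2 + (p(0) - 1) r + q(0) = 0, i.e. r^2 - 6 r + 8 = 0.
Discriminant: (-6)^2 - 4(8) = 4, so r = (6 ± 2)/2.
Solving: r_1 = 4, r_2 = 2.

indicial: r^2 - 6 r + 8 = 0; roots r_1 = 4, r_2 = 2


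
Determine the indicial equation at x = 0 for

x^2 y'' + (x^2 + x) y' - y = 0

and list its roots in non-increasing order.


Divide by x^2 to reach normal form y'' + P_1(x) y' + P_2(x) y = 0 with P_1(x) = 1 + 1/x and P_2(x) = -1/x^2.
x = 0 is a singular point because the y'-coefficient 1 + 1/x has a pole at x = 0 and the y-coefficient -1/x^2 has a pole at x = 0.
It is a regular singular point because x P_1(x) = p(x) = x + 1 and x^2 P_2(x) = q(x) = -1 are polynomials, hence analytic at x = 0.
p(0) = 1,  q(0) = -1.
Indicial equation: r(r-1) + p(0) r + q(0) = 0, i.e. r^2 + (p(0) - 1) r + q(0) = 0, i.e. r^2 - 1 = 0.
Discriminant: (0)^2 - 4(-1) = 4, so r = (0 ± 2)/2.
Solving: r_1 = 1, r_2 = -1.

indicial: r^2 - 1 = 0; roots r_1 = 1, r_2 = -1


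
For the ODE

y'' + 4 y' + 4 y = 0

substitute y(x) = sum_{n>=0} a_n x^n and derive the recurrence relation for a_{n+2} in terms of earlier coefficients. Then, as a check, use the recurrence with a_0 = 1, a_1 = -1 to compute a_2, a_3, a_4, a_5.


Substitute y = sum_n a_n x^n.
y''(x) has coefficient (n+2)(n+1) a_{n+2} at x^n;
4 y'(x) has coefficient 4 (n+1) a_{n+1} at x^n;
4 y(x) has coefficient 4 a_n at x^n.
Matching x^n: (n+2)(n+1) a_{n+2} + 4 (n+1) a_{n+1} + 4 a_n = 0.
Thus a_{n+2} = [-4 (n+1) a_{n+1} - 4 a_n] / ((n+1)(n+2)).

Check with a_0 = 1, a_1 = -1 (apply the recurrence for n = 0, 1, 2, 3): a_0 = 1, a_1 = -1, a_2 = 0, a_3 = 2/3, a_4 = -2/3, a_5 = 2/5.

a_(n+2) = [-4 (n+1) a_(n+1) - 4 a_n] / ((n+1)(n+2)); check: a_0 = 1, a_1 = -1, a_2 = 0, a_3 = 2/3, a_4 = -2/3, a_5 = 2/5


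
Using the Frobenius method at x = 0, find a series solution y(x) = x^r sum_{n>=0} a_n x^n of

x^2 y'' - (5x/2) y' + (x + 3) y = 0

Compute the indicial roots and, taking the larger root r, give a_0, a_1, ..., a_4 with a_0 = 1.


Write in Frobenius form y'' + (p(x)/x) y' + (q(x)/x^2) y = 0:
  p(x) = -5/2,  q(x) = x + 3.
Indicial equation: r(r-1) + (-5/2) r + (3) = 0 -> roots r_1 = 2, r_2 = 3/2.
Take r = r_1 = 2. Let y(x) = x^r sum_{n>=0} a_n x^n with a_0 = 1.
Substitute y = x^r sum a_n x^n and match x^{r+n}. The recurrence is
  D(n) a_n + 1 a_{n-1} = 0,  where D(n) = (r+n)(r+n-1) + (-5/2)(r+n) + (3).
  a_n = -1 / D(n) * a_{n-1}.
Since the indicial polynomial factors as (r - r_1)(r - r_2), D(n) = (r_1 + n - r_1)(r_1 + n - r_2) = n(n + 1/2).
Evaluating step by step (a_0 = 1):
  n = 1: D(1) = 1(1 + 1/2) = 3/2; numerator = -1(1) = -1; a_1 = (-1)/(3/2) = -2/3
  n = 2: D(2) = 2(2 + 1/2) = 5; numerator = -1(-2/3) = 2/3; a_2 = (2/3)/(5) = 2/15
  n = 3: D(3) = 3(3 + 1/2) = 21/2; numerator = -1(2/15) = -2/15; a_3 = (-2/15)/(21/2) = -4/315
  n = 4: D(4) = 4(4 + 1/2) = 18; numerator = -1(-4/315) = 4/315; a_4 = (4/315)/(18) = 2/2835

r = 2; a_0 = 1; a_1 = -2/3; a_2 = 2/15; a_3 = -4/315; a_4 = 2/2835


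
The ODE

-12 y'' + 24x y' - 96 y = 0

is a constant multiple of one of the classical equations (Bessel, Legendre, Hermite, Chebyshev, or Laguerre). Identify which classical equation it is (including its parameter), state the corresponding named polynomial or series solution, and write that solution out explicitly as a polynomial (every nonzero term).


All three coefficients share the factor -12; dividing through by -12 gives  y'' - 2x y' + 8 y = 0.
This matches the Hermite equation y'' - 2x y' + 2n y = 0 with 2n = 8, so n = 4; the polynomial solution is H_4(x).
With y = sum_k a_k x^k, matching x^k gives (k+2)(k+1) a_{k+2} = 2(k - n) a_k = 2(k - 4) a_k. The right side vanishes at k = 4, so the series with the parity of 4 terminates at degree 4.
Standard normalization: leading coefficient of H_n is 2^n, so a_4 = 2^4 = 16. Work downward with a_k = (k+1)(k+2) a_{k+2} / (2(k - n)):
  a_2 = (3)(4)(16) / (2(2 - 4)) = 192/(-4) = -48
  a_0 = (1)(2)(-48) / (2(0 - 4)) = -96/(-8) = 12
Hence H_4(x) = 16 x^4 - 48 x^2 + 12.

H_4(x); series = 16 x^4 - 48 x^2 + 12


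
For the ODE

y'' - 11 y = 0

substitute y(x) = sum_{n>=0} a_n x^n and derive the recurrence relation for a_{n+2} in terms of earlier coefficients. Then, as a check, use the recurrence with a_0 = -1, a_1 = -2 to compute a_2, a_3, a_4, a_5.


Substitute y = sum_n a_n x^n into y'' + (const) y = 0.
y''(x) = sum_{n>=0} (n+2)(n+1) a_{n+2} x^n.
The ODE becomes sum_n [(n+2)(n+1) a_{n+2} - 11 a_n] x^n = 0.
Setting each coefficient to zero gives the recurrence:
  (n+2)(n+1) a_{n+2} - 11 a_n = 0,
  a_{n+2} = 11 / ((n+1)(n+2)) a_n.

Check with a_0 = -1, a_1 = -2 (apply the recurrence for n = 0, 1, 2, 3): a_0 = -1, a_1 = -2, a_2 = -11/2, a_3 = -11/3, a_4 = -121/24, a_5 = -121/60.

a_{n+2} = 11/((n+1)(n+2)) * a_n; check: a_0 = -1, a_1 = -2, a_2 = -11/2, a_3 = -11/3, a_4 = -121/24, a_5 = -121/60


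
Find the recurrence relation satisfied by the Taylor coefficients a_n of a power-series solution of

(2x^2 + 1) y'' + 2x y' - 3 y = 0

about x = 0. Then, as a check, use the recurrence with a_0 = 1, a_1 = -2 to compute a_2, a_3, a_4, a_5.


Substitute y = sum_n a_n x^n.
(1 + 2 x^2) y'' contributes (n+2)(n+1) a_{n+2} + 2 n(n-1) a_n at x^n.
2 x y'(x) contributes 2 n a_n at x^n.
-3 y(x) contributes -3 a_n at x^n.
Matching x^n: (n+2)(n+1) a_{n+2} + (2 n(n-1) + 2 n - 3) a_n = 0.
Thus a_{n+2} = (-2 n(n-1) - 2 n + 3) / ((n+1)(n+2)) * a_n.

Check with a_0 = 1, a_1 = -2 (apply the recurrence for n = 0, 1, 2, 3): a_0 = 1, a_1 = -2, a_2 = 3/2, a_3 = -1/3, a_4 = -5/8, a_5 = 1/4.

a_(n+2) = (-2 n(n-1) - 2 n + 3) / ((n+1)(n+2)) * a_n; check: a_0 = 1, a_1 = -2, a_2 = 3/2, a_3 = -1/3, a_4 = -5/8, a_5 = 1/4


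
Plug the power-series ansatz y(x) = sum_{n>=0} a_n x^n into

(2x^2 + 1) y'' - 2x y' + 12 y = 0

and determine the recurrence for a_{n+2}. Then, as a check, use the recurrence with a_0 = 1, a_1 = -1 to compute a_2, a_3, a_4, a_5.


Substitute y = sum_n a_n x^n.
(1 + 2 x^2) y'' contributes (n+2)(n+1) a_{n+2} + 2 n(n-1) a_n at x^n.
-2 x y'(x) contributes -2 n a_n at x^n.
12 y(x) contributes 12 a_n at x^n.
Matching x^n: (n+2)(n+1) a_{n+2} + (2 n(n-1) - 2 n + 12) a_n = 0.
Thus a_{n+2} = (-2 n(n-1) + 2 n - 12) / ((n+1)(n+2)) * a_n.

Check with a_0 = 1, a_1 = -1 (apply the recurrence for n = 0, 1, 2, 3): a_0 = 1, a_1 = -1, a_2 = -6, a_3 = 5/3, a_4 = 6, a_5 = -3/2.

a_(n+2) = (-2 n(n-1) + 2 n - 12) / ((n+1)(n+2)) * a_n; check: a_0 = 1, a_1 = -1, a_2 = -6, a_3 = 5/3, a_4 = 6, a_5 = -3/2


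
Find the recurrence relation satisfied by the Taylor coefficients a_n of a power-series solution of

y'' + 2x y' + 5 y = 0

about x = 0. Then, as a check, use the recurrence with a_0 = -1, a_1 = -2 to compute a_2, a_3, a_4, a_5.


Substitute y = sum_n a_n x^n.
y''(x) has coefficient (n+2)(n+1) a_{n+2} at x^n;
2 x y'(x) has coefficient 2 n a_n at x^n (shift);
5 y(x) has coefficient 5 a_n at x^n.
Matching x^n: (n+2)(n+1) a_{n+2} + (2n + 5) a_n = 0.
Thus a_{n+2} = (-2n - 5) / ((n+1)(n+2)) * a_n.

Check with a_0 = -1, a_1 = -2 (apply the recurrence for n = 0, 1, 2, 3): a_0 = -1, a_1 = -2, a_2 = 5/2, a_3 = 7/3, a_4 = -15/8, a_5 = -77/60.

a_(n+2) = (-2n - 5) / ((n+1)(n+2)) * a_n; check: a_0 = -1, a_1 = -2, a_2 = 5/2, a_3 = 7/3, a_4 = -15/8, a_5 = -77/60


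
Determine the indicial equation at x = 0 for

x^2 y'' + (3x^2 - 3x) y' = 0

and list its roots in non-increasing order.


Divide by x^2 to reach normal form y'' + P_1(x) y' + P_2(x) y = 0 with P_1(x) = 3 - 3/x and P_2(x) = 0.
x = 0 is a singular point because the y'-coefficient 3 - 3/x has a pole at x = 0.
It is a regular singular point because x P_1(x) = p(x) = 3x - 3 and x^2 P_2(x) = q(x) = 0 are polynomials, hence analytic at x = 0.
p(0) = -3,  q(0) = 0.
Indicial equation: r(r-1) + p(0) r + q(0) = 0, i.e. r^2 + (p(0) - 1) r + q(0) = 0, i.e. r^2 - 4 r = 0.
Discriminant: (-4)^2 - 4(0) = 16, so r = (4 ± 4)/2.
Solving: r_1 = 4, r_2 = 0.

indicial: r^2 - 4 r = 0; roots r_1 = 4, r_2 = 0


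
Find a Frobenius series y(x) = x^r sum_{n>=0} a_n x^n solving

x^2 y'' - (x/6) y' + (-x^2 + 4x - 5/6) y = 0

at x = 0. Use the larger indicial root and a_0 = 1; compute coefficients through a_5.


Write in Frobenius form y'' + (p(x)/x) y' + (q(x)/x^2) y = 0:
  p(x) = -1/6,  q(x) = -x^2 + 4x - 5/6.
Indicial equation: r(r-1) + (-1/6) r + (-5/6) = 0 -> roots r_1 = 5/3, r_2 = -1/2.
Take r = r_1 = 5/3. Let y(x) = x^r sum_{n>=0} a_n x^n with a_0 = 1.
Substitute y = x^r sum a_n x^n and match x^{r+n}. The recurrence is
  D(n) a_n + 4 a_{n-1} - 1 a_{n-2} = 0,  where D(n) = (r+n)(r+n-1) + (-1/6)(r+n) + (-5/6).
  a_n = [-4 a_{n-1} + 1 a_{n-2}] / D(n).
Since the indicial polynomial factors as (r - r_1)(r - r_2), D(n) = (r_1 + n - r_1)(r_1 + n - r_2) = n(n + 13/6).
Evaluating step by step (a_0 = 1):
  n = 1: D(1) = 1(1 + 13/6) = 19/6; numerator = -4(1) = -4; a_1 = (-4)/(19/6) = -24/19
  n = 2: D(2) = 2(2 + 13/6) = 25/3; numerator = -4(-24/19) + 1(1) = 115/19; a_2 = (115/19)/(25/3) = 69/95
  n = 3: D(3) = 3(3 + 13/6) = 31/2; numerator = -4(69/95) + 1(-24/19) = -396/95; a_3 = (-396/95)/(31/2) = -792/2945
  n = 4: D(4) = 4(4 + 13/6) = 74/3; numerator = -4(-792/2945) + 1(69/95) = 5307/2945; a_4 = (5307/2945)/(74/3) = 15921/217930
  n = 5: D(5) = 5(5 + 13/6) = 215/6; numerator = -4(15921/217930) + 1(-792/2945) = -61146/108965; a_5 = (-61146/108965)/(215/6) = -8532/544825

r = 5/3; a_0 = 1; a_1 = -24/19; a_2 = 69/95; a_3 = -792/2945; a_4 = 15921/217930; a_5 = -8532/544825


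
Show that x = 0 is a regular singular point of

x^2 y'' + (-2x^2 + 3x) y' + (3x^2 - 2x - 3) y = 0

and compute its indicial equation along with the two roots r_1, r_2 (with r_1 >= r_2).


Divide by x^2 to reach normal form y'' + P_1(x) y' + P_2(x) y = 0 with P_1(x) = -2 + 3/x and P_2(x) = 3 - 2/x - 3/x^2.
x = 0 is a singular point because the y'-coefficient -2 + 3/x has a pole at x = 0 and the y-coefficient 3 - 2/x - 3/x^2 has a pole at x = 0.
It is a regular singular point because x P_1(x) = p(x) = 3 - 2x and x^2 P_2(x) = q(x) = 3x^2 - 2x - 3 are polynomials, hence analytic at x = 0.
p(0) = 3,  q(0) = -3.
Indicial equation: r(r-1) + p(0) r + q(0) = 0, i.e. r^2 + (p(0) - 1) r + q(0) = 0, i.e. r^2 + 2 r - 3 = 0.
Discriminant: (2)^2 - 4(-3) = 16, so r = (-2 ± 4)/2.
Solving: r_1 = 1, r_2 = -3.

indicial: r^2 + 2 r - 3 = 0; roots r_1 = 1, r_2 = -3


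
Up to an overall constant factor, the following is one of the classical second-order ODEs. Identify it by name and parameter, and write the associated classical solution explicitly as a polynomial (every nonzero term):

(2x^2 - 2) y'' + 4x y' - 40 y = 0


All three coefficients share the factor -2; dividing through by -2 gives  (1 - x^2) y'' - 2x y' + 20 y = 0.
This matches the Legendre equation (1 - x^2) y'' - 2x y' + n(n+1) y = 0 (note the -2x y' term) with n(n+1) = 20, so n = 4; the polynomial solution is P_4(x).
With y = sum_k a_k x^k, matching x^k gives (k+2)(k+1) a_{k+2} = [k(k+1) - n(n+1)] a_k = (k - 4)(k + 5) a_k. The right side vanishes at k = 4, so the series with the parity of 4 terminates at degree 4.
Standard normalization (P_n(1) = 1): leading coefficient (2n)!/(2^n (n!)^2) = 40320/(16*576) = 35/8, so a_4 = 35/8. Work downward with a_k = (k+1)(k+2) a_{k+2} / ((k - 4)(k + 5)):
  a_2 = (3)(4)(35/8) / ((2 - 4)(2 + 5)) = (105/2)/(-14) = -15/4
  a_0 = (1)(2)(-15/4) / ((0 - 4)(0 + 5)) = (-15/2)/(-20) = 3/8
Hence P_4(x) = 35 x^4/8 - 15 x^2/4 + 3/8.

P_4(x); series = 35 x^4/8 - 15 x^2/4 + 3/8


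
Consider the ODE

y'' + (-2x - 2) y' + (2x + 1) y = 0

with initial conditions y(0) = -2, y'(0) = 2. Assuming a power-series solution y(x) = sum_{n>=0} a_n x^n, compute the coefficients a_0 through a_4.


Ansatz: y(x) = sum_{n>=0} a_n x^n, so y'(x) = sum_{n>=1} n a_n x^(n-1) and y''(x) = sum_{n>=2} n(n-1) a_n x^(n-2).
Substitute into P(x) y'' + Q(x) y' + R(x) y = 0 with P(x) = 1, Q(x) = -2x - 2, R(x) = 2x + 1, and match powers of x.
Initial conditions: a_0 = -2, a_1 = 2.
Setting the coefficient of each power of x to zero and solving order by order (substituting the coefficients already found):
  x^0: 2 a_2 - 2 a_1 + a_0 = 0  ->  2 a_2 = 2 a_1 - a_0 = 6  ->  a_2 = 3
  x^1: 6 a_3 - 4 a_2 - a_1 + 2 a_0 = 0  ->  6 a_3 = 4 a_2 + a_1 - 2 a_0 = 18  ->  a_3 = 3
  x^2: 12 a_4 - 6 a_3 - 3 a_2 + 2 a_1 = 0  ->  12 a_4 = 6 a_3 + 3 a_2 - 2 a_1 = 23  ->  a_4 = 23/12
Truncated series: y(x) = -2 + 2 x + 3 x^2 + 3 x^3 + (23/12) x^4 + O(x^5).

a_0 = -2; a_1 = 2; a_2 = 3; a_3 = 3; a_4 = 23/12


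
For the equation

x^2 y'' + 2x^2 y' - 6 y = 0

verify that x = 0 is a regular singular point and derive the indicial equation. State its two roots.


Divide by x^2 to reach normal form y'' + P_1(x) y' + P_2(x) y = 0 with P_1(x) = 2 and P_2(x) = -6/x^2.
x = 0 is a singular point because the y-coefficient -6/x^2 has a pole at x = 0.
It is a regular singular point because x P_1(x) = p(x) = 2x and x^2 P_2(x) = q(x) = -6 are polynomials, hence analytic at x = 0.
p(0) = 0,  q(0) = -6.
Indicial equation: r(r-1) + p(0) r + q(0) = 0, i.e. r^2 + (p(0) - 1) r + q(0) = 0, i.e. r^2 - 1 r - 6 = 0.
Discriminant: (-1)^2 - 4(-6) = 25, so r = (1 ± 5)/2.
Solving: r_1 = 3, r_2 = -2.

indicial: r^2 - 1 r - 6 = 0; roots r_1 = 3, r_2 = -2


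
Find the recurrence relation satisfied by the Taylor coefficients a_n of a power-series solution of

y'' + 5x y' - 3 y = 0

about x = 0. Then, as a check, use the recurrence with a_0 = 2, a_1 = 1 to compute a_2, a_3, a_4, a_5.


Substitute y = sum_n a_n x^n.
y''(x) has coefficient (n+2)(n+1) a_{n+2} at x^n;
5 x y'(x) has coefficient 5 n a_n at x^n (shift);
-3 y(x) has coefficient -3 a_n at x^n.
Matching x^n: (n+2)(n+1) a_{n+2} + (5n - 3) a_n = 0.
Thus a_{n+2} = (-5n + 3) / ((n+1)(n+2)) * a_n.

Check with a_0 = 2, a_1 = 1 (apply the recurrence for n = 0, 1, 2, 3): a_0 = 2, a_1 = 1, a_2 = 3, a_3 = -1/3, a_4 = -7/4, a_5 = 1/5.

a_(n+2) = (-5n + 3) / ((n+1)(n+2)) * a_n; check: a_0 = 2, a_1 = 1, a_2 = 3, a_3 = -1/3, a_4 = -7/4, a_5 = 1/5


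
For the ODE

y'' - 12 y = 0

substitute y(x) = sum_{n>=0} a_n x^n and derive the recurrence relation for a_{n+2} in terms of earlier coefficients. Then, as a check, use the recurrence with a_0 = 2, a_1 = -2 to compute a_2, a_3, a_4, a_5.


Substitute y = sum_n a_n x^n into y'' + (const) y = 0.
y''(x) = sum_{n>=0} (n+2)(n+1) a_{n+2} x^n.
The ODE becomes sum_n [(n+2)(n+1) a_{n+2} - 12 a_n] x^n = 0.
Setting each coefficient to zero gives the recurrence:
  (n+2)(n+1) a_{n+2} - 12 a_n = 0,
  a_{n+2} = 12 / ((n+1)(n+2)) a_n.

Check with a_0 = 2, a_1 = -2 (apply the recurrence for n = 0, 1, 2, 3): a_0 = 2, a_1 = -2, a_2 = 12, a_3 = -4, a_4 = 12, a_5 = -12/5.

a_{n+2} = 12/((n+1)(n+2)) * a_n; check: a_0 = 2, a_1 = -2, a_2 = 12, a_3 = -4, a_4 = 12, a_5 = -12/5


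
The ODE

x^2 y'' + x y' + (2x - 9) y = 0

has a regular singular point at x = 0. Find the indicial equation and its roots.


Divide by x^2 to reach normal form y'' + P_1(x) y' + P_2(x) y = 0 with P_1(x) = 1/x and P_2(x) = 2/x - 9/x^2.
x = 0 is a singular point because the y'-coefficient 1/x has a pole at x = 0 and the y-coefficient 2/x - 9/x^2 has a pole at x = 0.
It is a regular singular point because x P_1(x) = p(x) = 1 and x^2 P_2(x) = q(x) = 2x - 9 are polynomials, hence analytic at x = 0.
p(0) = 1,  q(0) = -9.
Indicial equation: r(r-1) + p(0) r + q(0) = 0, i.e. r^2 + (p(0) - 1) r + q(0) = 0, i.e. r^2 - 9 = 0.
Discriminant: (0)^2 - 4(-9) = 36, so r = (0 ± 6)/2.
Solving: r_1 = 3, r_2 = -3.

indicial: r^2 - 9 = 0; roots r_1 = 3, r_2 = -3


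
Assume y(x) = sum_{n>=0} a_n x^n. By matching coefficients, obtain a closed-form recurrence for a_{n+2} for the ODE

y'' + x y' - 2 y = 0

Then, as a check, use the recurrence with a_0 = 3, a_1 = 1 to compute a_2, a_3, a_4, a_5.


Substitute y = sum_n a_n x^n.
y''(x) has coefficient (n+2)(n+1) a_{n+2} at x^n;
x y'(x) has coefficient n a_n at x^n (shift);
-2 y(x) has coefficient -2 a_n at x^n.
Matching x^n: (n+2)(n+1) a_{n+2} + (n - 2) a_n = 0.
Thus a_{n+2} = (-n + 2) / ((n+1)(n+2)) * a_n.

Check with a_0 = 3, a_1 = 1 (apply the recurrence for n = 0, 1, 2, 3): a_0 = 3, a_1 = 1, a_2 = 3, a_3 = 1/6, a_4 = 0, a_5 = -1/120.

a_(n+2) = (-n + 2) / ((n+1)(n+2)) * a_n; check: a_0 = 3, a_1 = 1, a_2 = 3, a_3 = 1/6, a_4 = 0, a_5 = -1/120


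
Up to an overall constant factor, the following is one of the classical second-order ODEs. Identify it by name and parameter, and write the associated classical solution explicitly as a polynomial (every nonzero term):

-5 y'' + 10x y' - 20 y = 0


All three coefficients share the factor -5; dividing through by -5 gives  y'' - 2x y' + 4 y = 0.
This matches the Hermite equation y'' - 2x y' + 2n y = 0 with 2n = 4, so n = 2; the polynomial solution is H_2(x).
With y = sum_k a_k x^k, matching x^k gives (k+2)(k+1) a_{k+2} = 2(k - n) a_k = 2(k - 2) a_k. The right side vanishes at k = 2, so the series with the parity of 2 terminates at degree 2.
Standard normalization: leading coefficient of H_n is 2^n, so a_2 = 2^2 = 4. Work downward with a_k = (k+1)(k+2) a_{k+2} / (2(k - n)):
  a_0 = (1)(2)(4) / (2(0 - 2)) = 8/(-4) = -2
Hence H_2(x) = 4 x^2 - 2.

H_2(x); series = 4 x^2 - 2


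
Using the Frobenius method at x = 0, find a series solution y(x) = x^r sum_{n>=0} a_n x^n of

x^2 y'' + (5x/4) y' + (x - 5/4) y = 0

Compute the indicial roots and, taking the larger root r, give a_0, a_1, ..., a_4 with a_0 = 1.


Write in Frobenius form y'' + (p(x)/x) y' + (q(x)/x^2) y = 0:
  p(x) = 5/4,  q(x) = x - 5/4.
Indicial equation: r(r-1) + (5/4) r + (-5/4) = 0 -> roots r_1 = 1, r_2 = -5/4.
Take r = r_1 = 1. Let y(x) = x^r sum_{n>=0} a_n x^n with a_0 = 1.
Substitute y = x^r sum a_n x^n and match x^{r+n}. The recurrence is
  D(n) a_n + 1 a_{n-1} = 0,  where D(n) = (r+n)(r+n-1) + (5/4)(r+n) + (-5/4).
  a_n = -1 / D(n) * a_{n-1}.
Since the indicial polynomial factors as (r - r_1)(r - r_2), D(n) = (r_1 + n - r_1)(r_1 + n - r_2) = n(n + 9/4).
Evaluating step by step (a_0 = 1):
  n = 1: D(1) = 1(1 + 9/4) = 13/4; numerator = -1(1) = -1; a_1 = (-1)/(13/4) = -4/13
  n = 2: D(2) = 2(2 + 9/4) = 17/2; numerator = -1(-4/13) = 4/13; a_2 = (4/13)/(17/2) = 8/221
  n = 3: D(3) = 3(3 + 9/4) = 63/4; numerator = -1(8/221) = -8/221; a_3 = (-8/221)/(63/4) = -32/13923
  n = 4: D(4) = 4(4 + 9/4) = 25; numerator = -1(-32/13923) = 32/13923; a_4 = (32/13923)/(25) = 32/348075

r = 1; a_0 = 1; a_1 = -4/13; a_2 = 8/221; a_3 = -32/13923; a_4 = 32/348075


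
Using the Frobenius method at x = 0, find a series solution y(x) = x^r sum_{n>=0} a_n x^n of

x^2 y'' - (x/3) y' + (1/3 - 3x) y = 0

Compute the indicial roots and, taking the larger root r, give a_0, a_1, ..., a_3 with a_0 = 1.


Write in Frobenius form y'' + (p(x)/x) y' + (q(x)/x^2) y = 0:
  p(x) = -1/3,  q(x) = 1/3 - 3x.
Indicial equation: r(r-1) + (-1/3) r + (1/3) = 0 -> roots r_1 = 1, r_2 = 1/3.
Take r = r_1 = 1. Let y(x) = x^r sum_{n>=0} a_n x^n with a_0 = 1.
Substitute y = x^r sum a_n x^n and match x^{r+n}. The recurrence is
  D(n) a_n - 3 a_{n-1} = 0,  where D(n) = (r+n)(r+n-1) + (-1/3)(r+n) + (1/3).
  a_n = 3 / D(n) * a_{n-1}.
Since the indicial polynomial factors as (r - r_1)(r - r_2), D(n) = (r_1 + n - r_1)(r_1 + n - r_2) = n(n + 2/3).
Evaluating step by step (a_0 = 1):
  n = 1: D(1) = 1(1 + 2/3) = 5/3; numerator = 3(1) = 3; a_1 = (3)/(5/3) = 9/5
  n = 2: D(2) = 2(2 + 2/3) = 16/3; numerator = 3(9/5) = 27/5; a_2 = (27/5)/(16/3) = 81/80
  n = 3: D(3) = 3(3 + 2/3) = 11; numerator = 3(81/80) = 243/80; a_3 = (243/80)/(11) = 243/880

r = 1; a_0 = 1; a_1 = 9/5; a_2 = 81/80; a_3 = 243/880


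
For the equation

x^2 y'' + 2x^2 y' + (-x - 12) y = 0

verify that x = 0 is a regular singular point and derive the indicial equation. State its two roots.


Divide by x^2 to reach normal form y'' + P_1(x) y' + P_2(x) y = 0 with P_1(x) = 2 and P_2(x) = -1/x - 12/x^2.
x = 0 is a singular point because the y-coefficient -1/x - 12/x^2 has a pole at x = 0.
It is a regular singular point because x P_1(x) = p(x) = 2x and x^2 P_2(x) = q(x) = -x - 12 are polynomials, hence analytic at x = 0.
p(0) = 0,  q(0) = -12.
Indicial equation: r(r-1) + p(0) r + q(0) = 0, i.e. r^2 + (p(0) - 1) r + q(0) = 0, i.e. r^2 - 1 r - 12 = 0.
Discriminant: (-1)^2 - 4(-12) = 49, so r = (1 ± 7)/2.
Solving: r_1 = 4, r_2 = -3.

indicial: r^2 - 1 r - 12 = 0; roots r_1 = 4, r_2 = -3


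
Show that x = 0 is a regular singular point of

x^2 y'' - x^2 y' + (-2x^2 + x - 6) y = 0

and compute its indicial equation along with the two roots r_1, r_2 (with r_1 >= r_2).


Divide by x^2 to reach normal form y'' + P_1(x) y' + P_2(x) y = 0 with P_1(x) = -1 and P_2(x) = -2 + 1/x - 6/x^2.
x = 0 is a singular point because the y-coefficient -2 + 1/x - 6/x^2 has a pole at x = 0.
It is a regular singular point because x P_1(x) = p(x) = -x and x^2 P_2(x) = q(x) = -2x^2 + x - 6 are polynomials, hence analytic at x = 0.
p(0) = 0,  q(0) = -6.
Indicial equation: r(r-1) + p(0) r + q(0) = 0, i.e. r^2 + (p(0) - 1) r + q(0) = 0, i.e. r^2 - 1 r - 6 = 0.
Discriminant: (-1)^2 - 4(-6) = 25, so r = (1 ± 5)/2.
Solving: r_1 = 3, r_2 = -2.

indicial: r^2 - 1 r - 6 = 0; roots r_1 = 3, r_2 = -2


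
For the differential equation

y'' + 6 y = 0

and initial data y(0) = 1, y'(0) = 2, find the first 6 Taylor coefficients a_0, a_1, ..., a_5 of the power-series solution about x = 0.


Ansatz: y(x) = sum_{n>=0} a_n x^n, so y'(x) = sum_{n>=1} n a_n x^(n-1) and y''(x) = sum_{n>=2} n(n-1) a_n x^(n-2).
Substitute into P(x) y'' + Q(x) y' + R(x) y = 0 with P(x) = 1, Q(x) = 0, R(x) = 6, and match powers of x.
Initial conditions: a_0 = 1, a_1 = 2.
Setting the coefficient of each power of x to zero and solving order by order (substituting the coefficients already found):
  x^0: 2 a_2 + 6 a_0 = 0  ->  2 a_2 = -6 a_0 = -6  ->  a_2 = -3
  x^1: 6 a_3 + 6 a_1 = 0  ->  6 a_3 = -6 a_1 = -12  ->  a_3 = -2
  x^2: 12 a_4 + 6 a_2 = 0  ->  12 a_4 = -6 a_2 = 18  ->  a_4 = 3/2
  x^3: 20 a_5 + 6 a_3 = 0  ->  20 a_5 = -6 a_3 = 12  ->  a_5 = 3/5
Truncated series: y(x) = 1 + 2 x - 3 x^2 - 2 x^3 + (3/2) x^4 + (3/5) x^5 + O(x^6).

a_0 = 1; a_1 = 2; a_2 = -3; a_3 = -2; a_4 = 3/2; a_5 = 3/5


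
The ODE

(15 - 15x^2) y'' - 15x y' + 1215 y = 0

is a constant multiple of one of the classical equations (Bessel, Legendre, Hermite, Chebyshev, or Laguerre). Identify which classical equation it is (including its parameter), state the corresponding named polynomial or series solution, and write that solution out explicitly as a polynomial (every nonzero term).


All three coefficients share the factor 15; dividing through by 15 gives  (1 - x^2) y'' - x y' + 81 y = 0.
This matches the Chebyshev equation (1 - x^2) y'' - x y' + n^2 y = 0 (note the -x y' term, not -2x y') with n^2 = 81, so n = 9; the polynomial solution is T_9(x).
With y = sum_k a_k x^k, matching x^k gives (k+2)(k+1) a_{k+2} = (k^2 - n^2) a_k = (k - 9)(k + 9) a_k. The right side vanishes at k = 9, so the series with the parity of 9 terminates at degree 9.
Standard normalization: leading coefficient of T_n is 2^(n-1), so a_9 = 2^8 = 256. Work downward with a_k = (k+1)(k+2) a_{k+2} / ((k - 9)(k + 9)):
  a_7 = (8)(9)(256) / ((7 - 9)(7 + 9)) = 18432/(-32) = -576
  a_5 = (6)(7)(-576) / ((5 - 9)(5 + 9)) = -24192/(-56) = 432
  a_3 = (4)(5)(432) / ((3 - 9)(3 + 9)) = 8640/(-72) = -120
  a_1 = (2)(3)(-120) / ((1 - 9)(1 + 9)) = -720/(-80) = 9
Hence T_9(x) = 256 x^9 - 576 x^7 + 432 x^5 - 120 x^3 + 9 x.

T_9(x); series = 256 x^9 - 576 x^7 + 432 x^5 - 120 x^3 + 9 x


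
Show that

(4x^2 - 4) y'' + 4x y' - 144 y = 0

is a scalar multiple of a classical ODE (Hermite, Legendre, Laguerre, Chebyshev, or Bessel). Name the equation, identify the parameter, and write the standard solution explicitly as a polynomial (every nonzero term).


All three coefficients share the factor -4; dividing through by -4 gives  (1 - x^2) y'' - x y' + 36 y = 0.
This matches the Chebyshev equation (1 - x^2) y'' - x y' + n^2 y = 0 (note the -x y' term, not -2x y') with n^2 = 36, so n = 6; the polynomial solution is T_6(x).
With y = sum_k a_k x^k, matching x^k gives (k+2)(k+1) a_{k+2} = (k^2 - n^2) a_k = (k - 6)(k + 6) a_k. The right side vanishes at k = 6, so the series with the parity of 6 terminates at degree 6.
Standard normalization: leading coefficient of T_n is 2^(n-1), so a_6 = 2^5 = 32. Work downward with a_k = (k+1)(k+2) a_{k+2} / ((k - 6)(k + 6)):
  a_4 = (5)(6)(32) / ((4 - 6)(4 + 6)) = 960/(-20) = -48
  a_2 = (3)(4)(-48) / ((2 - 6)(2 + 6)) = -576/(-32) = 18
  a_0 = (1)(2)(18) / ((0 - 6)(0 + 6)) = 36/(-36) = -1
Hence T_6(x) = 32 x^6 - 48 x^4 + 18 x^2 - 1.

T_6(x); series = 32 x^6 - 48 x^4 + 18 x^2 - 1
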